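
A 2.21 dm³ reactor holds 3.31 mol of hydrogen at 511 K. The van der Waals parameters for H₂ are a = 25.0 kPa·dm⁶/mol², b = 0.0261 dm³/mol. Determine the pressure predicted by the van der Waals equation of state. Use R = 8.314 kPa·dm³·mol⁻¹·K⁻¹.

P = nRT/(V − nb) − a n²/V²
nRT/(V − nb) = (3.31)(8.314)(511)/(2.21 − 3.31×0.0261) = 14062/2.1236 = 6621.8 kPa
a n²/V² = (25.0)(3.31)²/(2.21)² = 56.080 kPa
P = 6621.8 − 56.080 = 6566 kPa

P ≈ 6566 kPa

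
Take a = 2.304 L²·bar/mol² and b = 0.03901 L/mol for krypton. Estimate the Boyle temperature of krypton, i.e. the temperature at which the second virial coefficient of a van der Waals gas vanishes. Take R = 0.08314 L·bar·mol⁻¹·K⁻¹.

T_B ≈ 710.4 K

For a van der Waals gas the second virial coefficient B₂ = b − a/(RT) vanishes at T_B = a/(Rb).
T_B = 2.304/(0.08314×0.03901) = 2.304/0.0032433 = 710.4 K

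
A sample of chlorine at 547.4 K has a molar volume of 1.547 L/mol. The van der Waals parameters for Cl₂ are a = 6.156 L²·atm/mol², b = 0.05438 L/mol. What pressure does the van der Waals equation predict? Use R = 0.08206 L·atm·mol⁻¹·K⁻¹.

P = RT/(V_m − b) − a/V_m²
RT/(V_m − b) = (0.08206)(547.4)/(1.547 − 0.05438) = 44.920/1.4926 = 30.095 atm
a/V_m² = 6.156/(1.547)² = 2.5723 atm
P = 30.095 − 2.5723 = 27.52 atm

P ≈ 27.52 atm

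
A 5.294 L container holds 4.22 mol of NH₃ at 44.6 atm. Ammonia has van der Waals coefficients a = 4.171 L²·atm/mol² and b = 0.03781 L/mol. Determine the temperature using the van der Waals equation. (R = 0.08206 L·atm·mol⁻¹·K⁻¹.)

T = (P + a n²/V²)(V − nb)/(nR)
P + a n²/V² = 44.6 + (4.171)(4.22)²/(5.294)² = 47.250 atm
V − nb = 5.294 − (4.22)(0.03781) = 5.1344 L
T = (47.250)(5.1344)/((4.22)(0.08206)) = 700.6 K

T ≈ 700.6 K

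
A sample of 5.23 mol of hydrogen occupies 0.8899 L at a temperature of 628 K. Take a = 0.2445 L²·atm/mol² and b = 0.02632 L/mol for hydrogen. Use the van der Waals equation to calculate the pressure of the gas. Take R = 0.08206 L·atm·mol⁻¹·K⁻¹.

P ≈ 349.8 atm

P = nRT/(V − nb) − a n²/V²
nRT/(V − nb) = (5.23)(0.08206)(628)/(0.8899 − 5.23×0.02632) = 269.52/0.75225 = 358.29 atm
a n²/V² = (0.2445)(5.23)²/(0.8899)² = 8.4450 atm
P = 358.29 − 8.4450 = 349.8 atm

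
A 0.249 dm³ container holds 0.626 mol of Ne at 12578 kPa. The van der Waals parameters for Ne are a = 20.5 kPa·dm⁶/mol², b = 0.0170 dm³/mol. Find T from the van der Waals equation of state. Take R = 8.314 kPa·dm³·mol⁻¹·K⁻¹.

T = (P + a n²/V²)(V − nb)/(nR)
P + a n²/V² = 12578 + (20.5)(0.626)²/(0.249)² = 12708 kPa
V − nb = 0.249 − (0.626)(0.0170) = 0.23836 dm³
T = (12708)(0.23836)/((0.626)(8.314)) = 582.0 K

T ≈ 582.0 K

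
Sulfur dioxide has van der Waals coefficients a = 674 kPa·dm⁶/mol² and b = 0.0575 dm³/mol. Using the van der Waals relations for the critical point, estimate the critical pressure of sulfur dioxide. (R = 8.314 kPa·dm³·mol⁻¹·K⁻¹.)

P_c ≈ 7550 kPa

For a van der Waals gas, P_c = a/(27b²).
P_c = 674/(27×(0.0575)²) = 674/0.089269 = 7550 kPa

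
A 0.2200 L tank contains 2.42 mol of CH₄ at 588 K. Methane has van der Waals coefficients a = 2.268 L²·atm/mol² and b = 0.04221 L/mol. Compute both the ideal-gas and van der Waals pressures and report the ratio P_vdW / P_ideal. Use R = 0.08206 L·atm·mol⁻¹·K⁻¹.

P_vdW / P_ideal ≈ 1.350

Ideal: P_ideal = nRT/V = (2.42)(0.08206)(588)/0.2200 = 530.764 atm
vdW: P = nRT/(V − nb) − a n²/V² = 116.768/0.117852 − 13.2823/0.0484000 = 990.802 − 274.428 = 716.374 atm
Ratio = 716.374/530.764 = 1.350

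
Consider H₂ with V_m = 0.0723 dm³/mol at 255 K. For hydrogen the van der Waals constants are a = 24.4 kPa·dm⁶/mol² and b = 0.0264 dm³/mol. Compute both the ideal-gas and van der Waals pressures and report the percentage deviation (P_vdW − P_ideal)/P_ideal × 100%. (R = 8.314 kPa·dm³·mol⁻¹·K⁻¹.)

Ideal: P_ideal = RT/V_m = (8.314)(255)/0.0723 = 29323.2 kPa
vdW: P = RT/(V_m − b) − a/V_m² = 2120.07/0.0459000 − 24.4/0.00522729 = 46188.9 − 4667.81 = 41521.1 kPa
% deviation = (41521.1 − 29323.2)/29323.2 × 100% = 41.60%

41.60 %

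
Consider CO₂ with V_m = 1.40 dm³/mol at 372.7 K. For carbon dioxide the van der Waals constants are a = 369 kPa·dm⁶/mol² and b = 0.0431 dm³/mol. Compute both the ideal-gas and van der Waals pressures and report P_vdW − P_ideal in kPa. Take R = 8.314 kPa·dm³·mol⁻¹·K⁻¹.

ΔP ≈ -118.0 kPa

Ideal: P_ideal = RT/V_m = (8.314)(372.7)/1.40 = 2213.31 kPa
vdW: P = RT/(V_m − b) − a/V_m² = 3098.63/1.35690 − 369/1.96000 = 2283.61 − 188.265 = 2095.35 kPa
ΔP = 2095.35 − 2213.31 = -118.0 kPa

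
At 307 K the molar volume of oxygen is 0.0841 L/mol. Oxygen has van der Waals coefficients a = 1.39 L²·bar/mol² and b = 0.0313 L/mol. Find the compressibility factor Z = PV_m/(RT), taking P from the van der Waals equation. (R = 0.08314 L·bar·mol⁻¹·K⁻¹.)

Z ≈ 0.9453

P = RT/(V_m − b) − a/V_m² = (0.08314)(307)/(0.0841 − 0.0313) − 1.39/(0.0841)²
  = 25.524/0.052800 − 196.53 = 483.41 − 196.53 = 286.88 bar
Z = PV_m/(RT) = (286.88)(0.0841)/((0.08314)(307)) = 24.127/25.524 = 0.9453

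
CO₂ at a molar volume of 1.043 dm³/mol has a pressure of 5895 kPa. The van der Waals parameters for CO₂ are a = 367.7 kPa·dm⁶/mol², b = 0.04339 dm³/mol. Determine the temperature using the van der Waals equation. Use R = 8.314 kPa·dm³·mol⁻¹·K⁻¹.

T ≈ 749.4 K

T = (P + a/V_m²)(V_m − b)/R
P + a/V_m² = 5895 + 367.7/(1.043)² = 6233.0 kPa
V_m − b = 1.043 − 0.04339 = 0.99961 dm³/mol
T = (6233.0)(0.99961)/8.314 = 749.4 K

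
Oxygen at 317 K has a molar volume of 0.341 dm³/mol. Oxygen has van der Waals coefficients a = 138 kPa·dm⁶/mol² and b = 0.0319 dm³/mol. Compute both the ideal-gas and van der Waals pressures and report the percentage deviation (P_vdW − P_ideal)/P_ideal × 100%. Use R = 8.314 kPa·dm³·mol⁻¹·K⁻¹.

Ideal: P_ideal = RT/V_m = (8.314)(317)/0.341 = 7728.85 kPa
vdW: P = RT/(V_m − b) − a/V_m² = 2635.54/0.309100 − 138/0.116281 = 8526.50 − 1186.78 = 7339.72 kPa
% deviation = (7339.72 − 7728.85)/7728.85 × 100% = -5.03%

-5.03 %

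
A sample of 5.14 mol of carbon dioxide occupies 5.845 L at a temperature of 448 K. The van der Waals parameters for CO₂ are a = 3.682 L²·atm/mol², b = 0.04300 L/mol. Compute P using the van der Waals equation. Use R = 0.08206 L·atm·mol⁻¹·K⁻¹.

P = nRT/(V − nb) − a n²/V²
nRT/(V − nb) = (5.14)(0.08206)(448)/(5.845 − 5.14×0.04300) = 188.96/5.6240 = 33.599 atm
a n²/V² = (3.682)(5.14)²/(5.845)² = 2.8474 atm
P = 33.599 − 2.8474 = 30.75 atm

P ≈ 30.75 atm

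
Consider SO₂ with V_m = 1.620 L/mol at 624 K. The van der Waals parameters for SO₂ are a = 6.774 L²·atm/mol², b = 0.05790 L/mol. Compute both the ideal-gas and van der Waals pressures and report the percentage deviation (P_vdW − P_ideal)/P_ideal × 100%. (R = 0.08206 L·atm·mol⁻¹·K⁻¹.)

-4.46 %

Ideal: P_ideal = RT/V_m = (0.08206)(624)/1.620 = 31.6083 atm
vdW: P = RT/(V_m − b) − a/V_m² = 51.2054/1.56210 − 6.774/2.62440 = 32.7798 − 2.58116 = 30.1986 atm
% deviation = (30.1986 − 31.6083)/31.6083 × 100% = -4.46%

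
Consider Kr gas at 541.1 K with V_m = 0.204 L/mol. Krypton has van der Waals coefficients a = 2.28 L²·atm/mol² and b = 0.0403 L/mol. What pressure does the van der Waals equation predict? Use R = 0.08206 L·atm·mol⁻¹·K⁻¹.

P ≈ 216.5 atm

P = RT/(V_m − b) − a/V_m²
RT/(V_m − b) = (0.08206)(541.1)/(0.204 − 0.0403) = 44.403/0.16370 = 271.25 atm
a/V_m² = 2.28/(0.204)² = 54.787 atm
P = 271.25 − 54.787 = 216.5 atm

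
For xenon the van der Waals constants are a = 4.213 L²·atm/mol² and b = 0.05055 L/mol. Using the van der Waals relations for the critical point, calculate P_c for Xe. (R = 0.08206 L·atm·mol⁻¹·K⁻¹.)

For a van der Waals gas, P_c = a/(27b²).
P_c = 4.213/(27×(0.05055)²) = 4.213/0.068993 = 61.06 atm

P_c ≈ 61.06 atm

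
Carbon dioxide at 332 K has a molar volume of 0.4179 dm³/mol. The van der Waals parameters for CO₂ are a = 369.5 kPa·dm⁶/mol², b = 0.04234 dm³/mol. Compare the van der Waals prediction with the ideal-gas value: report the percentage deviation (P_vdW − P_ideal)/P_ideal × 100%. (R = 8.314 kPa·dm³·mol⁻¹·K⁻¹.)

-20.76 %

Ideal: P_ideal = RT/V_m = (8.314)(332)/0.4179 = 6605.04 kPa
vdW: P = RT/(V_m − b) − a/V_m² = 2760.25/0.375560 − 369.5/0.174640 = 7349.69 − 2115.78 = 5233.91 kPa
% deviation = (5233.91 − 6605.04)/6605.04 × 100% = -20.76%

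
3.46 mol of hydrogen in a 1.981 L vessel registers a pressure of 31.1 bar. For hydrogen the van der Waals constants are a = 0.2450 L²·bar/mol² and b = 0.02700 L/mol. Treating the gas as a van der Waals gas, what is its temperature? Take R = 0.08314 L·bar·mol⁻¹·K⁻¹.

T ≈ 209.0 K

T = (P + a n²/V²)(V − nb)/(nR)
P + a n²/V² = 31.1 + (0.2450)(3.46)²/(1.981)² = 31.847 bar
V − nb = 1.981 − (3.46)(0.02700) = 1.8876 L
T = (31.847)(1.8876)/((3.46)(0.08314)) = 209.0 K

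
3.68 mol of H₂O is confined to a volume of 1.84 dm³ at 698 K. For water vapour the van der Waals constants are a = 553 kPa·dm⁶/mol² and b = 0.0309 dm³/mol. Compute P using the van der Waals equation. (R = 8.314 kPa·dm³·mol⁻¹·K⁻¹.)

P = nRT/(V − nb) − a n²/V²
nRT/(V − nb) = (3.68)(8.314)(698)/(1.84 − 3.68×0.0309) = 21356/1.7263 = 12371 kPa
a n²/V² = (553)(3.68)²/(1.84)² = 2212.0 kPa
P = 12371 − 2212.0 = 10159 kPa

P ≈ 10159 kPa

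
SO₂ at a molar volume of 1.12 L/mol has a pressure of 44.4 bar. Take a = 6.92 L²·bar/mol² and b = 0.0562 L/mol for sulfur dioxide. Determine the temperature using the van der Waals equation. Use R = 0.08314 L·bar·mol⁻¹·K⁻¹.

T = (P + a/V_m²)(V_m − b)/R
P + a/V_m² = 44.4 + 6.92/(1.12)² = 49.917 bar
V_m − b = 1.12 − 0.0562 = 1.0638 L/mol
T = (49.917)(1.0638)/0.08314 = 638.7 K

T ≈ 638.7 K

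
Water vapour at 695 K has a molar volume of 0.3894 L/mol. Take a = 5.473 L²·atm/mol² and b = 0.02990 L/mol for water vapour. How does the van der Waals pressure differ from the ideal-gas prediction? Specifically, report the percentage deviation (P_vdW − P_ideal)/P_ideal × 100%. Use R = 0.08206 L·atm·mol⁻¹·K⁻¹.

Ideal: P_ideal = RT/V_m = (0.08206)(695)/0.3894 = 146.460 atm
vdW: P = RT/(V_m − b) − a/V_m² = 57.0317/0.359500 − 5.473/0.151632 = 158.642 − 36.0940 = 122.548 atm
% deviation = (122.548 − 146.460)/146.460 × 100% = -16.33%

-16.33 %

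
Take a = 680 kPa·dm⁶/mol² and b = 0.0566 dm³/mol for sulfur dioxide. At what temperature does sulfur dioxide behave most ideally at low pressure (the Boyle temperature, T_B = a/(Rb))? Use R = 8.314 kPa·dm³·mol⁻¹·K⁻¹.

T_B ≈ 1445 K

For a van der Waals gas the second virial coefficient B₂ = b − a/(RT) vanishes at T_B = a/(Rb).
T_B = 680/(8.314×0.0566) = 680/0.47057 = 1445 K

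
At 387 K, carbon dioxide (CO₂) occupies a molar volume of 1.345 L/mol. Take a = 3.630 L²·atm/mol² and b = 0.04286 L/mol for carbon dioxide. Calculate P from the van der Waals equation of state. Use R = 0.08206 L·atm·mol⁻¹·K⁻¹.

P = RT/(V_m − b) − a/V_m²
RT/(V_m − b) = (0.08206)(387)/(1.345 − 0.04286) = 31.757/1.3021 = 24.389 atm
a/V_m² = 3.630/(1.345)² = 2.0066 atm
P = 24.389 − 2.0066 = 22.38 atm

P ≈ 22.38 atm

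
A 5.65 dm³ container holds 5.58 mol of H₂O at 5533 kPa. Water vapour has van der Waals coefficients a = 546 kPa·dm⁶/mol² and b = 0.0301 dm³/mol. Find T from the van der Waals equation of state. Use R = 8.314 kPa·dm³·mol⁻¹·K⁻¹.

T = (P + a n²/V²)(V − nb)/(nR)
P + a n²/V² = 5533 + (546)(5.58)²/(5.65)² = 6065.6 kPa
V − nb = 5.65 − (5.58)(0.0301) = 5.4820 dm³
T = (6065.6)(5.4820)/((5.58)(8.314)) = 716.8 K

T ≈ 716.8 K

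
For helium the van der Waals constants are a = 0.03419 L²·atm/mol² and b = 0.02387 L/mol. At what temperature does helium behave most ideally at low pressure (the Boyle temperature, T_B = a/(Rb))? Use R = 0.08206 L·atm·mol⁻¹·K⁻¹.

For a van der Waals gas the second virial coefficient B₂ = b − a/(RT) vanishes at T_B = a/(Rb).
T_B = 0.03419/(0.08206×0.02387) = 0.03419/0.0019588 = 17.45 K

T_B ≈ 17.45 K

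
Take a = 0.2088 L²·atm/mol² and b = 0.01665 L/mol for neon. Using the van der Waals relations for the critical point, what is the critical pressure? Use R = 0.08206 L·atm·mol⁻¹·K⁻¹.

For a van der Waals gas, P_c = a/(27b²).
P_c = 0.2088/(27×(0.01665)²) = 0.2088/0.0074850 = 27.90 atm

P_c ≈ 27.90 atm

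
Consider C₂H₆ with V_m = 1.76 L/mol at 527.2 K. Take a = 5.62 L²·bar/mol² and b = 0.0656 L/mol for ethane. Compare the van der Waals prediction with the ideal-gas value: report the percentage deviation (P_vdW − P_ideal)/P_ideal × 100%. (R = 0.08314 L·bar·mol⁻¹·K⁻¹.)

-3.41 %

Ideal: P_ideal = RT/V_m = (0.08314)(527.2)/1.76 = 24.9042 bar
vdW: P = RT/(V_m − b) − a/V_m² = 43.8314/1.69440 − 5.62/3.09760 = 25.8684 − 1.81431 = 24.0541 bar
% deviation = (24.0541 − 24.9042)/24.9042 × 100% = -3.41%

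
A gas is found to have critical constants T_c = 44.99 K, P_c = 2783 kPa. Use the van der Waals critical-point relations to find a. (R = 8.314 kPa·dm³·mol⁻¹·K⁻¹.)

a ≈ 21.21 kPa·dm⁶/mol²

From T_c = 8a/(27Rb) and P_c = a/(27b²): a = 27 R² T_c²/(64 P_c).
a = 27×(8.314)²×(44.99)²/(64×2783) = 3777598/178112 = 21.21 kPa·dm⁶/mol²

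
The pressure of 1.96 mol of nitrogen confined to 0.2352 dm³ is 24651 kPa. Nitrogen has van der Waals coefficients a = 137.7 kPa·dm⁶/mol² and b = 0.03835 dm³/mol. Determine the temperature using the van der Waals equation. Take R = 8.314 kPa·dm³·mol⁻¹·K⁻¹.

T = (P + a n²/V²)(V − nb)/(nR)
P + a n²/V² = 24651 + (137.7)(1.96)²/(0.2352)² = 34214 kPa
V − nb = 0.2352 − (1.96)(0.03835) = 0.16003 dm³
T = (34214)(0.16003)/((1.96)(8.314)) = 336.0 K

T ≈ 336.0 K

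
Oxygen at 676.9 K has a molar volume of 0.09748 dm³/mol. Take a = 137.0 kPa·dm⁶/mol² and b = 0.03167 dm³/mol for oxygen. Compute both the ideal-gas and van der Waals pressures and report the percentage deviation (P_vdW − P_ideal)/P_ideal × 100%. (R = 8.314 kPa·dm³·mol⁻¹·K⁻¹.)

Ideal: P_ideal = RT/V_m = (8.314)(676.9)/0.09748 = 57732.3 kPa
vdW: P = RT/(V_m − b) − a/V_m² = 5627.75/0.0658100 − 137.0/0.00950235 = 85515.1 − 14417.5 = 71097.6 kPa
% deviation = (71097.6 − 57732.3)/57732.3 × 100% = 23.15%

23.15 %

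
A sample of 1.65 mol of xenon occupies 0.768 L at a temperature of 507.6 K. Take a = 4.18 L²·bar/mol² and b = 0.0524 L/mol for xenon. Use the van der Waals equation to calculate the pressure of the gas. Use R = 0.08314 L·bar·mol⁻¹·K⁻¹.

P ≈ 82.88 bar

P = nRT/(V − nb) − a n²/V²
nRT/(V − nb) = (1.65)(0.08314)(507.6)/(0.768 − 1.65×0.0524) = 69.633/0.68154 = 102.17 bar
a n²/V² = (4.18)(1.65)²/(0.768)² = 19.294 bar
P = 102.17 − 19.294 = 82.88 bar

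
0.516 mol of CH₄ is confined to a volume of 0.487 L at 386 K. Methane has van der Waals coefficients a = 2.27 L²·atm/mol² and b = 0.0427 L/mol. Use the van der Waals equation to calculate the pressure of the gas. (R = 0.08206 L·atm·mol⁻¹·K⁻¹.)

P ≈ 32.60 atm

P = nRT/(V − nb) − a n²/V²
nRT/(V − nb) = (0.516)(0.08206)(386)/(0.487 − 0.516×0.0427) = 16.344/0.46497 = 35.151 atm
a n²/V² = (2.27)(0.516)²/(0.487)² = 2.5484 atm
P = 35.151 − 2.5484 = 32.60 atm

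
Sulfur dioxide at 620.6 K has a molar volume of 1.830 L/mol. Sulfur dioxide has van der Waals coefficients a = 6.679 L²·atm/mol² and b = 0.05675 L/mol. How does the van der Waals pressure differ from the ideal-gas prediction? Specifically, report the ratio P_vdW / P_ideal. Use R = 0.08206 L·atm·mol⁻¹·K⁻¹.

P_vdW / P_ideal ≈ 0.9603

Ideal: P_ideal = RT/V_m = (0.08206)(620.6)/1.830 = 27.8287 atm
vdW: P = RT/(V_m − b) − a/V_m² = 50.9264/1.77325 − 6.679/3.34890 = 28.7192 − 1.99439 = 26.7248 atm
Ratio = 26.7248/27.8287 = 0.9603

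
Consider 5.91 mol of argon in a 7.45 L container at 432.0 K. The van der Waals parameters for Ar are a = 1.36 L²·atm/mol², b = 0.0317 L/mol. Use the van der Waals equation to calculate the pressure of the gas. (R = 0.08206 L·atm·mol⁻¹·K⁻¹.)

P = nRT/(V − nb) − a n²/V²
nRT/(V − nb) = (5.91)(0.08206)(432.0)/(7.45 − 5.91×0.0317) = 209.51/7.2627 = 28.847 atm
a n²/V² = (1.36)(5.91)²/(7.45)² = 0.85586 atm
P = 28.847 − 0.85586 = 27.99 atm

P ≈ 27.99 atm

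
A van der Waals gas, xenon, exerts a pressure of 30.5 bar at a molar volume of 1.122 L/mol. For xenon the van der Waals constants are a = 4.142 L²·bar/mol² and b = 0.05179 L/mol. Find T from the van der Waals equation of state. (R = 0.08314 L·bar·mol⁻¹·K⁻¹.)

T ≈ 435.0 K

T = (P + a/V_m²)(V_m − b)/R
P + a/V_m² = 30.5 + 4.142/(1.122)² = 33.790 bar
V_m − b = 1.122 − 0.05179 = 1.0702 L/mol
T = (33.790)(1.0702)/0.08314 = 435.0 K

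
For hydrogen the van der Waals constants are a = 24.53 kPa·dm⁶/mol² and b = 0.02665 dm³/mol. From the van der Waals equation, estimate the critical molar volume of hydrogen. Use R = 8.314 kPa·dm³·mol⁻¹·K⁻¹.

V_m,c ≈ 0.07995 dm³/mol

For a van der Waals gas, V_m,c = 3b.
V_m,c = 3×0.02665 = 0.07995 dm³/mol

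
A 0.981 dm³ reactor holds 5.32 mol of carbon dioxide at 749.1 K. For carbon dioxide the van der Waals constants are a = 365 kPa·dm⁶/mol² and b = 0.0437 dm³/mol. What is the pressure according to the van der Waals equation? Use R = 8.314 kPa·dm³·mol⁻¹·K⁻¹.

P ≈ 33531 kPa

P = nRT/(V − nb) − a n²/V²
nRT/(V − nb) = (5.32)(8.314)(749.1)/(0.981 − 5.32×0.0437) = 33133/0.74852 = 44265 kPa
a n²/V² = (365)(5.32)²/(0.981)² = 10734 kPa
P = 44265 − 10734 = 33531 kPa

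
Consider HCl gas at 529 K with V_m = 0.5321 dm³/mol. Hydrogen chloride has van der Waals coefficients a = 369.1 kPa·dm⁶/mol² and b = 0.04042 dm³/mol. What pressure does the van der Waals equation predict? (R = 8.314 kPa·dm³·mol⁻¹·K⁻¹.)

P = RT/(V_m − b) − a/V_m²
RT/(V_m − b) = (8.314)(529)/(0.5321 − 0.04042) = 4398.1/0.49168 = 8945.0 kPa
a/V_m² = 369.1/(0.5321)² = 1303.6 kPa
P = 8945.0 − 1303.6 = 7641 kPa

P ≈ 7641 kPa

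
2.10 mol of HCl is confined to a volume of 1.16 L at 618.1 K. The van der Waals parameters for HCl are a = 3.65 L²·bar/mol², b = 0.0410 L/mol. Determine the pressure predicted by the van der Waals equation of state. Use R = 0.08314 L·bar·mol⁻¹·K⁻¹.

P ≈ 88.53 bar

P = nRT/(V − nb) − a n²/V²
nRT/(V − nb) = (2.10)(0.08314)(618.1)/(1.16 − 2.10×0.0410) = 107.92/1.0739 = 100.49 bar
a n²/V² = (3.65)(2.10)²/(1.16)² = 11.962 bar
P = 100.49 − 11.962 = 88.53 bar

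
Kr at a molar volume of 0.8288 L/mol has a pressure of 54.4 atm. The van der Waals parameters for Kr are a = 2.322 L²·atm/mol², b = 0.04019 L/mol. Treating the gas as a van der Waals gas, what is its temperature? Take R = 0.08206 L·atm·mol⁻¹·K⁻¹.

T ≈ 555.3 K

T = (P + a/V_m²)(V_m − b)/R
P + a/V_m² = 54.4 + 2.322/(0.8288)² = 57.780 atm
V_m − b = 0.8288 − 0.04019 = 0.78861 L/mol
T = (57.780)(0.78861)/0.08206 = 555.3 K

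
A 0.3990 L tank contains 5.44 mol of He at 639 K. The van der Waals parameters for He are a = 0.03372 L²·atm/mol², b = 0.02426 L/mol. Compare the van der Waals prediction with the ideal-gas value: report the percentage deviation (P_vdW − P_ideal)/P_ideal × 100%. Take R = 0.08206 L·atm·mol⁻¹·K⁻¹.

48.55 %

Ideal: P_ideal = nRT/V = (5.44)(0.08206)(639)/0.3990 = 714.922 atm
vdW: P = nRT/(V − nb) − a n²/V² = 285.254/0.267026 − 0.997896/0.159201 = 1068.26 − 6.26815 = 1061.99 atm
% deviation = (1061.99 − 714.922)/714.922 × 100% = 48.55%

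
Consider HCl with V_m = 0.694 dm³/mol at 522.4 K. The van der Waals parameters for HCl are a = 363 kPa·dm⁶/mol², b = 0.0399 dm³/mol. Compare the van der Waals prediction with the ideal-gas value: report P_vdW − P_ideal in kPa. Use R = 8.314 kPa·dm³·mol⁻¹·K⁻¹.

ΔP ≈ -371.9 kPa

Ideal: P_ideal = RT/V_m = (8.314)(522.4)/0.694 = 6258.26 kPa
vdW: P = RT/(V_m − b) − a/V_m² = 4343.23/0.654100 − 363/0.481636 = 6640.01 − 753.681 = 5886.33 kPa
ΔP = 5886.33 − 6258.26 = -371.9 kPa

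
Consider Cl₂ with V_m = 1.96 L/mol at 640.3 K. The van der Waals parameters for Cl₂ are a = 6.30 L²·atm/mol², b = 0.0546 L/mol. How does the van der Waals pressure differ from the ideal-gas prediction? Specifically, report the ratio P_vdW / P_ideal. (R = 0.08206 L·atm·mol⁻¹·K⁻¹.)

P_vdW / P_ideal ≈ 0.9675

Ideal: P_ideal = RT/V_m = (0.08206)(640.3)/1.96 = 26.8077 atm
vdW: P = RT/(V_m − b) − a/V_m² = 52.5430/1.90540 − 6.30/3.84160 = 27.5758 − 1.63994 = 25.9359 atm
Ratio = 25.9359/26.8077 = 0.9675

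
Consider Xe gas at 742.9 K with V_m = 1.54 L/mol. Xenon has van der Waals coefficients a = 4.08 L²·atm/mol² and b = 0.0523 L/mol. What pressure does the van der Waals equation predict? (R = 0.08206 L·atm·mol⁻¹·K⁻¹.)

P ≈ 39.26 atm

P = RT/(V_m − b) − a/V_m²
RT/(V_m − b) = (0.08206)(742.9)/(1.54 − 0.0523) = 60.962/1.4877 = 40.977 atm
a/V_m² = 4.08/(1.54)² = 1.7204 atm
P = 40.977 − 1.7204 = 39.26 atm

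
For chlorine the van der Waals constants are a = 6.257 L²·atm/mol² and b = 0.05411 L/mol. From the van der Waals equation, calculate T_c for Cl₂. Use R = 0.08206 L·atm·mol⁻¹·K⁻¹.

For a van der Waals gas, T_c = 8a/(27Rb).
T_c = 8×6.257/(27×0.08206×0.05411) = 50.056/0.11989 = 417.5 K

T_c ≈ 417.5 K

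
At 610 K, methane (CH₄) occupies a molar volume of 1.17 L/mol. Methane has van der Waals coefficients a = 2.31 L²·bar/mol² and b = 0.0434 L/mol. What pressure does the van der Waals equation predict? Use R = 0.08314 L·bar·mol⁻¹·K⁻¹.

P ≈ 43.33 bar

P = RT/(V_m − b) − a/V_m²
RT/(V_m − b) = (0.08314)(610)/(1.17 − 0.0434) = 50.715/1.1266 = 45.016 bar
a/V_m² = 2.31/(1.17)² = 1.6875 bar
P = 45.016 − 1.6875 = 43.33 bar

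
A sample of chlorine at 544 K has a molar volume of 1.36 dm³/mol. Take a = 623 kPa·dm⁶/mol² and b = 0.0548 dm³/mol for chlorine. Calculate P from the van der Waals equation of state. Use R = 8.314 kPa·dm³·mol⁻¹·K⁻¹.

P ≈ 3128 kPa

P = RT/(V_m − b) − a/V_m²
RT/(V_m − b) = (8.314)(544)/(1.36 − 0.0548) = 4522.8/1.3052 = 3465.2 kPa
a/V_m² = 623/(1.36)² = 336.83 kPa
P = 3465.2 − 336.83 = 3128 kPa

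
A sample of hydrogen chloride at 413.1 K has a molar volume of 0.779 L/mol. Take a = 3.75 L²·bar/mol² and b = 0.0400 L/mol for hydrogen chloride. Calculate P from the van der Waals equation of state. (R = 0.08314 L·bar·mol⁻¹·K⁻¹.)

P ≈ 40.30 bar

P = RT/(V_m − b) − a/V_m²
RT/(V_m − b) = (0.08314)(413.1)/(0.779 − 0.0400) = 34.345/0.73900 = 46.475 bar
a/V_m² = 3.75/(0.779)² = 6.1795 bar
P = 46.475 − 6.1795 = 40.30 bar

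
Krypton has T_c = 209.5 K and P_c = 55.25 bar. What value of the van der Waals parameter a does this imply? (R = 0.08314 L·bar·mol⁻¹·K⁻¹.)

a ≈ 2.317 L²·bar/mol²

From T_c = 8a/(27Rb) and P_c = a/(27b²): a = 27 R² T_c²/(64 P_c).
a = 27×(0.08314)²×(209.5)²/(64×55.25) = 8191.3/3536.0 = 2.317 L²·bar/mol²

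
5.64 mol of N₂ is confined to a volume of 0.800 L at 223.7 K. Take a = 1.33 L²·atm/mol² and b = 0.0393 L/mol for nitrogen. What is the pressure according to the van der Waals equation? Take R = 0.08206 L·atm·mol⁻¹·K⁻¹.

P ≈ 112.9 atm

P = nRT/(V − nb) − a n²/V²
nRT/(V − nb) = (5.64)(0.08206)(223.7)/(0.800 − 5.64×0.0393) = 103.53/0.57835 = 179.01 atm
a n²/V² = (1.33)(5.64)²/(0.800)² = 66.104 atm
P = 179.01 − 66.104 = 112.9 atm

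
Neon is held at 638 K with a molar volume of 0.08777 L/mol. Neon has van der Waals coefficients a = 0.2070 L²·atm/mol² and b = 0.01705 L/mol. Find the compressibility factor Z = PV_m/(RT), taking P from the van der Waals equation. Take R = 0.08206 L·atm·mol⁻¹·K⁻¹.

P = RT/(V_m − b) − a/V_m² = (0.08206)(638)/(0.08777 − 0.01705) − 0.2070/(0.08777)²
  = 52.354/0.070720 − 26.871 = 740.30 − 26.871 = 713.43 atm
Z = PV_m/(RT) = (713.43)(0.08777)/((0.08206)(638)) = 62.618/52.354 = 1.196

Z ≈ 1.196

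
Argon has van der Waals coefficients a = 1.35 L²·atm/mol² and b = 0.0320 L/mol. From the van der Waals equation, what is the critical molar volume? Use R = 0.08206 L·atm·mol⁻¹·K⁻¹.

V_m,c ≈ 0.09600 L/mol

For a van der Waals gas, V_m,c = 3b.
V_m,c = 3×0.0320 = 0.09600 L/mol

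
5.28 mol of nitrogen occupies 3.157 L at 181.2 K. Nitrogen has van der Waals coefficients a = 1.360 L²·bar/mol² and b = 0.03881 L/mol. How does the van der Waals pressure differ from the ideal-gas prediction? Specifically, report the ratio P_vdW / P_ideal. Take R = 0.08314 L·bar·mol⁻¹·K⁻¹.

P_vdW / P_ideal ≈ 0.9184

Ideal: P_ideal = nRT/V = (5.28)(0.08314)(181.2)/3.157 = 25.1958 bar
vdW: P = nRT/(V − nb) − a n²/V² = 79.5430/2.95208 − 37.9146/9.96665 = 26.9447 − 3.80415 = 23.1406 bar
Ratio = 23.1406/25.1958 = 0.9184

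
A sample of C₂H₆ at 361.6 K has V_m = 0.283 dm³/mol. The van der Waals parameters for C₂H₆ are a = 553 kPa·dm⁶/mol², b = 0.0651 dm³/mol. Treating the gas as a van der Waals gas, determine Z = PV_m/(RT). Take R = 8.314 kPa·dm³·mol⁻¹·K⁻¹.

Z ≈ 0.6488

P = RT/(V_m − b) − a/V_m² = (8.314)(361.6)/(0.283 − 0.0651) − 553/(0.283)²
  = 3006.3/0.21790 − 6904.8 = 13797 − 6904.8 = 6892 kPa
Z = PV_m/(RT) = (6892)(0.283)/((8.314)(361.6)) = 1950.4/3006.3 = 0.6488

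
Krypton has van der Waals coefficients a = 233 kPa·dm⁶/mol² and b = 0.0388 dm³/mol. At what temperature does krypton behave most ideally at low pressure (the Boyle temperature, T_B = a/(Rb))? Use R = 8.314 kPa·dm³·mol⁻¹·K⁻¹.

T_B ≈ 722.3 K

For a van der Waals gas the second virial coefficient B₂ = b − a/(RT) vanishes at T_B = a/(Rb).
T_B = 233/(8.314×0.0388) = 233/0.32258 = 722.3 K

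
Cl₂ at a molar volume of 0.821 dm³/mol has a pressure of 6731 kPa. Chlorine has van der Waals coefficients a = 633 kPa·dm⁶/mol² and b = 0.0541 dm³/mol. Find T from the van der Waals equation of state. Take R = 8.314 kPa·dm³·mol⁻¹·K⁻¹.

T ≈ 707.5 K

T = (P + a/V_m²)(V_m − b)/R
P + a/V_m² = 6731 + 633/(0.821)² = 7670.1 kPa
V_m − b = 0.821 − 0.0541 = 0.76690 dm³/mol
T = (7670.1)(0.76690)/8.314 = 707.5 K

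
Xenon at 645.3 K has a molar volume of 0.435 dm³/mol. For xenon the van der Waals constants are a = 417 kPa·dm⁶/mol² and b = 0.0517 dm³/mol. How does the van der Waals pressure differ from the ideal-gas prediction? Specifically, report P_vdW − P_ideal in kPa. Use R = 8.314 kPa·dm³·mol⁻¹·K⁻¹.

Ideal: P_ideal = RT/V_m = (8.314)(645.3)/0.435 = 12333.4 kPa
vdW: P = RT/(V_m − b) − a/V_m² = 5365.02/0.383300 − 417/0.189225 = 13996.9 − 2203.73 = 11793.2 kPa
ΔP = 11793.2 − 12333.4 = -540 kPa

ΔP ≈ -540 kPa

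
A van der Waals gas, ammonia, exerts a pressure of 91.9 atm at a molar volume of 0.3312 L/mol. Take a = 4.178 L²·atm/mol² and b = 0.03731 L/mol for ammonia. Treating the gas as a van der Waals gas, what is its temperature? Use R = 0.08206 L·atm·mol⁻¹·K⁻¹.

T = (P + a/V_m²)(V_m − b)/R
P + a/V_m² = 91.9 + 4.178/(0.3312)² = 129.99 atm
V_m − b = 0.3312 − 0.03731 = 0.29389 L/mol
T = (129.99)(0.29389)/0.08206 = 465.5 K

T ≈ 465.5 K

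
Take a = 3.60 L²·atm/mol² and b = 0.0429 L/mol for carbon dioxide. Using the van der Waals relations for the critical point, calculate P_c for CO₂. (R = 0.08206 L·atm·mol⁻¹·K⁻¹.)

P_c ≈ 72.45 atm

For a van der Waals gas, P_c = a/(27b²).
P_c = 3.60/(27×(0.0429)²) = 3.60/0.049691 = 72.45 atm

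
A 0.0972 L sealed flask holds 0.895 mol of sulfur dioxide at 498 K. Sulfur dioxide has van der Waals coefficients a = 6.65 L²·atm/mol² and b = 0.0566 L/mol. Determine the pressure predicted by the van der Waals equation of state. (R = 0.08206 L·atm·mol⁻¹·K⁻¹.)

P ≈ 222.0 atm

P = nRT/(V − nb) − a n²/V²
nRT/(V − nb) = (0.895)(0.08206)(498)/(0.0972 − 0.895×0.0566) = 36.575/0.046543 = 785.83 atm
a n²/V² = (6.65)(0.895)²/(0.0972)² = 563.81 atm
P = 785.83 − 563.81 = 222.0 atm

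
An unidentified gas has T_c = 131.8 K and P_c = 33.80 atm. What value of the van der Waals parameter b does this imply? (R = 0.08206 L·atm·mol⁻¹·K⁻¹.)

From T_c = 8a/(27Rb) and P_c = a/(27b²): b = R T_c/(8 P_c).
b = (0.08206)(131.8)/(8×33.80) = 10.816/270.40 = 0.04000 L/mol

b ≈ 0.04000 L/mol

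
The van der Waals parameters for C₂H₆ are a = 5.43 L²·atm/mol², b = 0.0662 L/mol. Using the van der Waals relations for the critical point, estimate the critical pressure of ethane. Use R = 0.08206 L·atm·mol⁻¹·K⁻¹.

P_c ≈ 45.89 atm

For a van der Waals gas, P_c = a/(27b²).
P_c = 5.43/(27×(0.0662)²) = 5.43/0.11833 = 45.89 atm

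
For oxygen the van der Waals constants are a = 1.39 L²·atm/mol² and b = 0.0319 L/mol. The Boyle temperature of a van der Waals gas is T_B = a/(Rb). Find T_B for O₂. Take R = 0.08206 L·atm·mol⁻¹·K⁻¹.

T_B ≈ 531.0 K

For a van der Waals gas the second virial coefficient B₂ = b − a/(RT) vanishes at T_B = a/(Rb).
T_B = 1.39/(0.08206×0.0319) = 1.39/0.0026177 = 531.0 K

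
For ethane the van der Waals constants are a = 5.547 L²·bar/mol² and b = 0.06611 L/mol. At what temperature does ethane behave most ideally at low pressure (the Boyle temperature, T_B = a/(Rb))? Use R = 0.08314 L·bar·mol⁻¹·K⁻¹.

For a van der Waals gas the second virial coefficient B₂ = b − a/(RT) vanishes at T_B = a/(Rb).
T_B = 5.547/(0.08314×0.06611) = 5.547/0.0054964 = 1009 K

T_B ≈ 1009 K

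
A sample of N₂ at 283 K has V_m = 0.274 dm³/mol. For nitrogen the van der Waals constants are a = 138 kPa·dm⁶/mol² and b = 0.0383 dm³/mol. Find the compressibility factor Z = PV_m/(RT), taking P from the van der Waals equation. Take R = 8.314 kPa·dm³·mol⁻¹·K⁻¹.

Z ≈ 0.9484

P = RT/(V_m − b) − a/V_m² = (8.314)(283)/(0.274 − 0.0383) − 138/(0.274)²
  = 2352.9/0.23570 − 1838.1 = 9982.6 − 1838.1 = 8144.5 kPa
Z = PV_m/(RT) = (8144.5)(0.274)/((8.314)(283)) = 2231.6/2352.9 = 0.9484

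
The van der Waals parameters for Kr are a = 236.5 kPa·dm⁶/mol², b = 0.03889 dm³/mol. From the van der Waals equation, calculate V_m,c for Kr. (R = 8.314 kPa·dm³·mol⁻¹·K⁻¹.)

V_m,c ≈ 0.1167 dm³/mol

For a van der Waals gas, V_m,c = 3b.
V_m,c = 3×0.03889 = 0.1167 dm³/mol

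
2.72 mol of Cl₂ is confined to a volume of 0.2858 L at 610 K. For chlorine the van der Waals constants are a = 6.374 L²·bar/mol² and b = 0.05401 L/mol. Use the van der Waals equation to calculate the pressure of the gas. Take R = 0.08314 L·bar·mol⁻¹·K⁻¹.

P = nRT/(V − nb) − a n²/V²
nRT/(V − nb) = (2.72)(0.08314)(610)/(0.2858 − 2.72×0.05401) = 137.95/0.13889 = 993.23 bar
a n²/V² = (6.374)(2.72)²/(0.2858)² = 577.33 bar
P = 993.23 − 577.33 = 415.9 bar

P ≈ 415.9 bar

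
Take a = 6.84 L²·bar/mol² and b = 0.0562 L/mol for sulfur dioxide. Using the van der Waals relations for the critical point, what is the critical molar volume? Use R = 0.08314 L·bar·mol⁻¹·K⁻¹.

V_m,c ≈ 0.1686 L/mol

For a van der Waals gas, V_m,c = 3b.
V_m,c = 3×0.0562 = 0.1686 L/mol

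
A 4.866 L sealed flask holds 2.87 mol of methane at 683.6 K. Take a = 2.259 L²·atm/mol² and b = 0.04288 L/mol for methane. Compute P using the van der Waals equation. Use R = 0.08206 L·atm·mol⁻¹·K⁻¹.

P ≈ 33.16 atm

P = nRT/(V − nb) − a n²/V²
nRT/(V − nb) = (2.87)(0.08206)(683.6)/(4.866 − 2.87×0.04288) = 161.00/4.7429 = 33.945 atm
a n²/V² = (2.259)(2.87)²/(4.866)² = 0.78584 atm
P = 33.945 − 0.78584 = 33.16 atm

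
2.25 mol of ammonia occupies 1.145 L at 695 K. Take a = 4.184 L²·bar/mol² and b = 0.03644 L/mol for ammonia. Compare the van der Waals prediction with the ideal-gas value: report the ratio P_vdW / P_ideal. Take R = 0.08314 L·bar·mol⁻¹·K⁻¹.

Ideal: P_ideal = nRT/V = (2.25)(0.08314)(695)/1.145 = 113.546 bar
vdW: P = nRT/(V − nb) − a n²/V² = 130.010/1.06301 − 21.1815/1.31103 = 122.304 − 16.1564 = 106.148 bar
Ratio = 106.148/113.546 = 0.9348

P_vdW / P_ideal ≈ 0.9348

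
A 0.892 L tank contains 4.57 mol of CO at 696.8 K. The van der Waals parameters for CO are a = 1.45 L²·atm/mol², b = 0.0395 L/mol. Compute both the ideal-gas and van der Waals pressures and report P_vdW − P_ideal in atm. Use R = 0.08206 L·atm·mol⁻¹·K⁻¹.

Ideal: P_ideal = nRT/V = (4.57)(0.08206)(696.8)/0.892 = 292.948 atm
vdW: P = nRT/(V − nb) − a n²/V² = 261.310/0.711485 − 30.2831/0.795664 = 367.274 − 38.0602 = 329.214 atm
ΔP = 329.214 − 292.948 = 36.27 atm

ΔP ≈ 36.27 atm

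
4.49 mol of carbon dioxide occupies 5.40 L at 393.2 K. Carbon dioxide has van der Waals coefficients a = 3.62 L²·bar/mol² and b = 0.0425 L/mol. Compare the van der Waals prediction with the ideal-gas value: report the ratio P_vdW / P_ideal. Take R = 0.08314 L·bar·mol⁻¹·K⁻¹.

Ideal: P_ideal = nRT/V = (4.49)(0.08314)(393.2)/5.40 = 27.1817 bar
vdW: P = nRT/(V − nb) − a n²/V² = 146.781/5.20918 − 72.9796/29.1600 = 28.1774 − 2.50273 = 25.6747 bar
Ratio = 25.6747/27.1817 = 0.9446

P_vdW / P_ideal ≈ 0.9446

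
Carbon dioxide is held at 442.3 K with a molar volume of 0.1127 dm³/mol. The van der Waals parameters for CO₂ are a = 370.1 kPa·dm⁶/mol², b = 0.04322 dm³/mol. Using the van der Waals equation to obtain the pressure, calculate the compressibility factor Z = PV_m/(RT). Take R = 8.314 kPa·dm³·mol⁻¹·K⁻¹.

P = RT/(V_m − b) − a/V_m² = (8.314)(442.3)/(0.1127 − 0.04322) − 370.1/(0.1127)²
  = 3677.3/0.069480 − 29139 = 52926 − 29139 = 23787 kPa
Z = PV_m/(RT) = (23787)(0.1127)/((8.314)(442.3)) = 2680.8/3677.3 = 0.7290

Z ≈ 0.7290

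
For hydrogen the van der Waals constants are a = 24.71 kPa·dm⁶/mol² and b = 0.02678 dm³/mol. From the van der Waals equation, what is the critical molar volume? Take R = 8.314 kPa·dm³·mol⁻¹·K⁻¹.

For a van der Waals gas, V_m,c = 3b.
V_m,c = 3×0.02678 = 0.08034 dm³/mol

V_m,c ≈ 0.08034 dm³/mol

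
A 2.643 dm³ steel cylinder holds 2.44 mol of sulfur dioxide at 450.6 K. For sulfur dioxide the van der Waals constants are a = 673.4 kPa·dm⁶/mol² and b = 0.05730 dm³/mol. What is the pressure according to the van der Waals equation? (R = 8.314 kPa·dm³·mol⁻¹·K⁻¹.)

P = nRT/(V − nb) − a n²/V²
nRT/(V − nb) = (2.44)(8.314)(450.6)/(2.643 − 2.44×0.05730) = 9140.9/2.5032 = 3651.7 kPa
a n²/V² = (673.4)(2.44)²/(2.643)² = 573.93 kPa
P = 3651.7 − 573.93 = 3078 kPa

P ≈ 3078 kPa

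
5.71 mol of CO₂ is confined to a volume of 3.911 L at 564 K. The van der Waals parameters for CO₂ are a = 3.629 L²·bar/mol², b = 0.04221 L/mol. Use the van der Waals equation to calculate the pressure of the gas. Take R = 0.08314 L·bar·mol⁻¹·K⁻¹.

P = nRT/(V − nb) − a n²/V²
nRT/(V − nb) = (5.71)(0.08314)(564)/(3.911 − 5.71×0.04221) = 267.75/3.6700 = 72.956 bar
a n²/V² = (3.629)(5.71)²/(3.911)² = 7.7354 bar
P = 72.956 − 7.7354 = 65.22 bar

P ≈ 65.22 bar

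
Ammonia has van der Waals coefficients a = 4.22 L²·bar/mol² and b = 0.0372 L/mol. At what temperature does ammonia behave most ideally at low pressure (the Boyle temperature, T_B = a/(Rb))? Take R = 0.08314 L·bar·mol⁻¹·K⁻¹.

For a van der Waals gas the second virial coefficient B₂ = b − a/(RT) vanishes at T_B = a/(Rb).
T_B = 4.22/(0.08314×0.0372) = 4.22/0.0030928 = 1364 K

T_B ≈ 1364 K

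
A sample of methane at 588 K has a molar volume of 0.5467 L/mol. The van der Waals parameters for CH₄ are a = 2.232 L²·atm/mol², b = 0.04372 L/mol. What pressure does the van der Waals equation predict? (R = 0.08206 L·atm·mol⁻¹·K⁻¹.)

P = RT/(V_m − b) − a/V_m²
RT/(V_m − b) = (0.08206)(588)/(0.5467 − 0.04372) = 48.251/0.50298 = 95.930 atm
a/V_m² = 2.232/(0.5467)² = 7.4679 atm
P = 95.930 − 7.4679 = 88.46 atm

P ≈ 88.46 atm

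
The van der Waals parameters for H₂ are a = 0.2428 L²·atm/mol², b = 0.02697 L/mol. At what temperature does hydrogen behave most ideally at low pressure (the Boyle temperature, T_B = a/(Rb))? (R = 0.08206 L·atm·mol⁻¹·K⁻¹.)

For a van der Waals gas the second virial coefficient B₂ = b − a/(RT) vanishes at T_B = a/(Rb).
T_B = 0.2428/(0.08206×0.02697) = 0.2428/0.0022132 = 109.7 K

T_B ≈ 109.7 K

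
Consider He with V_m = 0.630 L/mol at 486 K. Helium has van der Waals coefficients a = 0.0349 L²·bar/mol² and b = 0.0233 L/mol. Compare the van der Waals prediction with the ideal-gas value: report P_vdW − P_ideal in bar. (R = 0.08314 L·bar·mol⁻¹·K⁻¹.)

ΔP ≈ 2.375 bar

Ideal: P_ideal = RT/V_m = (0.08314)(486)/0.630 = 64.1366 bar
vdW: P = RT/(V_m − b) − a/V_m² = 40.4060/0.606700 − 0.0349/0.396900 = 66.5996 − 0.0879315 = 66.5117 bar
ΔP = 66.5117 − 64.1366 = 2.375 bar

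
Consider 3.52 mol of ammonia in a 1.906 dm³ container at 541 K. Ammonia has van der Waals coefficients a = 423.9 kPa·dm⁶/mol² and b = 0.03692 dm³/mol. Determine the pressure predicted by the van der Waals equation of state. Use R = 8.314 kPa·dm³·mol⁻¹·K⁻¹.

P ≈ 7469 kPa

P = nRT/(V − nb) − a n²/V²
nRT/(V − nb) = (3.52)(8.314)(541)/(1.906 − 3.52×0.03692) = 15833/1.7760 = 8915.0 kPa
a n²/V² = (423.9)(3.52)²/(1.906)² = 1445.8 kPa
P = 8915.0 − 1445.8 = 7469 kPa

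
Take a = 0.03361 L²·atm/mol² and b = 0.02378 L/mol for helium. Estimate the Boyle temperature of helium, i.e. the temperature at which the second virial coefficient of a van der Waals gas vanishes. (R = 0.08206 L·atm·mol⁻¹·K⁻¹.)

For a van der Waals gas the second virial coefficient B₂ = b − a/(RT) vanishes at T_B = a/(Rb).
T_B = 0.03361/(0.08206×0.02378) = 0.03361/0.0019514 = 17.22 K

T_B ≈ 17.22 K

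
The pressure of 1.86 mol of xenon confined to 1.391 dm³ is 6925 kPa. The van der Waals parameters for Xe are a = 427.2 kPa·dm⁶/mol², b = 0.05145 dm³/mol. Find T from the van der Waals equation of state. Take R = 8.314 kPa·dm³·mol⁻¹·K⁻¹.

T = (P + a n²/V²)(V − nb)/(nR)
P + a n²/V² = 6925 + (427.2)(1.86)²/(1.391)² = 7688.8 kPa
V − nb = 1.391 − (1.86)(0.05145) = 1.2953 dm³
T = (7688.8)(1.2953)/((1.86)(8.314)) = 644.0 K

T ≈ 644.0 K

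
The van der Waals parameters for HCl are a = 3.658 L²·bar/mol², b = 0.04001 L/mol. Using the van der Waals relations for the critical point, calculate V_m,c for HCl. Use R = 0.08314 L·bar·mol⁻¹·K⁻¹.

For a van der Waals gas, V_m,c = 3b.
V_m,c = 3×0.04001 = 0.1200 L/mol

V_m,c ≈ 0.1200 L/mol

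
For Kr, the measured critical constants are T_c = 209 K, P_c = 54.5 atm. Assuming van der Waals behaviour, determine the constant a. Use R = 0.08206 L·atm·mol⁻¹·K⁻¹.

a ≈ 2.277 L²·atm/mol²

From T_c = 8a/(27Rb) and P_c = a/(27b²): a = 27 R² T_c²/(64 P_c).
a = 27×(0.08206)²×(209)²/(64×54.5) = 7941.8/3488.0 = 2.277 L²·atm/mol²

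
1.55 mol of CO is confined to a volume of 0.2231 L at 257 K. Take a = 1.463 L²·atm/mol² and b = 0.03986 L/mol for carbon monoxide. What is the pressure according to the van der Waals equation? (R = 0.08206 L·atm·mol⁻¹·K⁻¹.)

P ≈ 132.0 atm

P = nRT/(V − nb) − a n²/V²
nRT/(V − nb) = (1.55)(0.08206)(257)/(0.2231 − 1.55×0.03986) = 32.689/0.16132 = 202.63 atm
a n²/V² = (1.463)(1.55)²/(0.2231)² = 70.617 atm
P = 202.63 − 70.617 = 132.0 atm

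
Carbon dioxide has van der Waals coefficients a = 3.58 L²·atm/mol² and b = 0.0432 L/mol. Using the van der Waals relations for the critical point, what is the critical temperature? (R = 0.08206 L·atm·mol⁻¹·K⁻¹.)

For a van der Waals gas, T_c = 8a/(27Rb).
T_c = 8×3.58/(27×0.08206×0.0432) = 28.640/0.095715 = 299.2 K

T_c ≈ 299.2 K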